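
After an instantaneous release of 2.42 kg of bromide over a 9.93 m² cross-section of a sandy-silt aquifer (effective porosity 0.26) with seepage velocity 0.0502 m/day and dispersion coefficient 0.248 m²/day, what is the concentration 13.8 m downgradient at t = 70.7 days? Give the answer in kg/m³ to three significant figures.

For an instantaneous plane source, C(x,t) = M/(n_e·A·√(4πDt)) · exp(−(x−vt)²/(4Dt)), with n_e·A the pore (flow) area.
Plume center vt = 0.0502 × 70.7 = 3.54914 m, so the well at 13.8 m is 10.25086 m downgradient of the peak.
√(4πDt) = 14.84 m, giving peak height M/(n_e·A·√(4πDt)) = 2.42/(0.26 × 9.93 × 14.84) = 0.06316 kg/m³.
(x−vt)²/(4Dt) = (10.25086)²/(4 × 0.248 × 70.7) = 1.498; exp(−1.498) = 0.2236.
C = 0.06316 × 0.2236 = 0.0141 kg/m³.

0.0141 kg/m³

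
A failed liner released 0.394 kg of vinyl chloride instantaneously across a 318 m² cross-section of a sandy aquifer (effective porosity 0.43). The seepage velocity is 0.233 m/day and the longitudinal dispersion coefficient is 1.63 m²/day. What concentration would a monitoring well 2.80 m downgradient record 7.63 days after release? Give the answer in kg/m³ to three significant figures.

0.000226 kg/m³

For an instantaneous plane source, C(x,t) = M/(n_e·A·√(4πDt)) · exp(−(x−vt)²/(4Dt)), with n_e·A the pore (flow) area.
Plume center vt = 0.233 × 7.63 = 1.77779 m, so the well at 2.80 m is 1.02221 m downgradient of the peak.
√(4πDt) = 12.50 m, giving peak height M/(n_e·A·√(4πDt)) = 0.394/(0.43 × 318 × 12.50) = 0.0002305 kg/m³.
(x−vt)²/(4Dt) = (1.02221)²/(4 × 1.63 × 7.63) = 0.02100; exp(−0.02100) = 0.9792.
C = 0.0002305 × 0.9792 = 0.000226 kg/m³.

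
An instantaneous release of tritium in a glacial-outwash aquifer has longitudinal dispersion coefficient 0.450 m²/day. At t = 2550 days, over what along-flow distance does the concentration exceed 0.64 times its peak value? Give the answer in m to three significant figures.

90.5 m

The plume is Gaussian with σ = √(2Dt) = √(2 × 0.450 × 2550) = 47.91 m.
C/C_peak = exp(−Δx²/(2σ²)) = 0.64 ⇒ Δx = σ·√(−2 ln 0.64) = 47.91 × 0.9448 = 45.27 m.
Width = 2Δx = 90.5 m.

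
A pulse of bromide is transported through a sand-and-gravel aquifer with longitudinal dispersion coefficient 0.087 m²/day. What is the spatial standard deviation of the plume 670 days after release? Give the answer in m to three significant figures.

10.8 m

Dispersive spreading gives a Gaussian with σ² = 2Dt; advection only shifts the center.
σ = √(2 × 0.087 × 670) = 10.8 m.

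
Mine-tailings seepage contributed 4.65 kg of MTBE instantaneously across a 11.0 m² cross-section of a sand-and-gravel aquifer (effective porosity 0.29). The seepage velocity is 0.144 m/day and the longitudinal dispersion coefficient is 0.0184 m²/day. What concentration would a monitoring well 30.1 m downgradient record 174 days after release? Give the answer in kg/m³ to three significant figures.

For an instantaneous plane source, C(x,t) = M/(n_e·A·√(4πDt)) · exp(−(x−vt)²/(4Dt)), with n_e·A the pore (flow) area.
Plume center vt = 0.144 × 174 = 25.056 m, so the well at 30.1 m is 5.044 m downgradient of the peak.
√(4πDt) = 6.343 m, giving peak height M/(n_e·A·√(4πDt)) = 4.65/(0.29 × 11.0 × 6.343) = 0.2298 kg/m³.
(x−vt)²/(4Dt) = (5.044)²/(4 × 0.0184 × 174) = 1.987; exp(−1.987) = 0.1371.
C = 0.2298 × 0.1371 = 0.0315 kg/m³.

0.0315 kg/m³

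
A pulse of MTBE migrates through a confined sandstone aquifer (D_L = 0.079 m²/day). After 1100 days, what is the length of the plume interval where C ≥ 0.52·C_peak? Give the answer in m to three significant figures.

30.2 m

The plume is Gaussian with σ = √(2Dt) = √(2 × 0.079 × 1100) = 13.18 m.
C/C_peak = exp(−Δx²/(2σ²)) = 0.52 ⇒ Δx = σ·√(−2 ln 0.52) = 13.18 × 1.144 = 15.08 m.
Width = 2Δx = 30.2 m.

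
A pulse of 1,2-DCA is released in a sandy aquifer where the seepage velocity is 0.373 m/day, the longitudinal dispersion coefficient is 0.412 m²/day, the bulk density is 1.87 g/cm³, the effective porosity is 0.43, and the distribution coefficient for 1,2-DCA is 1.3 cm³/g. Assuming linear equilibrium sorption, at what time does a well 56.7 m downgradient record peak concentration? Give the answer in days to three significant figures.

992 days

Retardation factor R = 1 + ρ_b·K_d/n = 1 + 1.87 × 1.3/0.43 = 6.653.
Sorption retards both mechanisms: v_R = v/R = 0.05606 m/day, D_R = D/R = 0.06193 m²/day.
Peak time from v_R²t² + 2D_R t − x² = 0: t = (√(D_R² + v_R²x²) − D_R)/v_R².
√(D_R² + v_R²x²) = √(0.06193² + 0.05606² × 56.7²) = 3.179; v_R² = 0.003143.
t = (3.179 − 0.06193)/0.003143 = 992 days.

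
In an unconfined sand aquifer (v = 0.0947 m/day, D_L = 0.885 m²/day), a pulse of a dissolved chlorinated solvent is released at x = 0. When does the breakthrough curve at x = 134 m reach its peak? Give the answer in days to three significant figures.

For the 1D instantaneous-source solution, setting ∂C/∂t = 0 at fixed x gives v²t² + 2Dt − x² = 0, so t = (√(D² + v²x²) − D)/v².
√(D² + v²x²) = √(0.885² + 0.0947² × 134²) = 12.72; v² = 0.00896809.
t = (12.72 − 0.885)/0.00896809 = 1320 days (vs. the pure-advection estimate x/v = 1410 d).

1320 days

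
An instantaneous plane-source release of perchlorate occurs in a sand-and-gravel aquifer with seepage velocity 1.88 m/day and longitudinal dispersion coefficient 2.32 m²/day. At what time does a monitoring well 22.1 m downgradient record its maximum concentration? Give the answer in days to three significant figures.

11.1 days

For the 1D instantaneous-source solution, setting ∂C/∂t = 0 at fixed x gives v²t² + 2Dt − x² = 0, so t = (√(D² + v²x²) − D)/v².
√(D² + v²x²) = √(2.32² + 1.88² × 22.1²) = 41.61; v² = 3.5344.
t = (41.61 − 2.32)/3.5344 = 11.1 days (vs. the pure-advection estimate x/v = 11.8 d).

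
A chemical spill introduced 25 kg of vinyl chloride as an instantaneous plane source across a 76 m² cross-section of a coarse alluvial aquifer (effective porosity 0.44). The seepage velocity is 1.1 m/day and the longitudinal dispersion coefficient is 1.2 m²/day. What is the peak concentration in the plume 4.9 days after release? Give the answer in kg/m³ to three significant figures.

The peak of an instantaneous 1D plume sits at x = vt; there the Gaussian factor is 1 and C_max = M/(n_e·A·√(4πDt)), where n_e·A is the pore area the mass is dissolved in.
√(4πDt) = √(4π × 1.2 × 4.9) = 8.596 m, so C_max = 25/(0.44 × 76 × 8.596) = 0.0870 kg/m³.

0.0870 kg/m³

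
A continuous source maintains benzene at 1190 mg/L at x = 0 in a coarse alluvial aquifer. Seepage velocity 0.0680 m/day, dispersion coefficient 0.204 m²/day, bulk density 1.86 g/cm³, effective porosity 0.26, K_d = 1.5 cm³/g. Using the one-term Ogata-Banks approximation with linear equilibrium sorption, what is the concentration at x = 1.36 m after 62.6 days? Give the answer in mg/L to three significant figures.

297 mg/L

Retardation factor R = 1 + ρ_b·K_d/n = 1 + 1.86 × 1.5/0.26 = 11.73.
Sorption retards both mechanisms: v_R = v/R = 0.005797 m/day, D_R = D/R = 0.01739 m²/day.
v_R·t = 0.005797 × 62.6 = 0.3628922 m; 2√(D_R t) = 2.087 m; argument = (1.36 − 0.3628922)/2.087 = 0.4778.
C = C₀ × ½·erfc(0.4778) = 1190 × 0.2496 = 297 mg/L.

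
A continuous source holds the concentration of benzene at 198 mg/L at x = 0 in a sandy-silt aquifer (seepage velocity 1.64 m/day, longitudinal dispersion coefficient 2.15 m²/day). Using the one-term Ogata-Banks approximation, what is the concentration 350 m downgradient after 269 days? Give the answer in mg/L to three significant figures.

197 mg/L

For a continuous step input, C/C₀ ≈ ½·erfc((x−vt)/(2√(Dt))).
vt = 1.64 × 269 = 441.16 m and 2√(Dt) = 2√(2.15 × 269) = 48.10 m.
Argument (x−vt)/(2√(Dt)) = (350 − 441.16)/48.10 = -1.895; ½·erfc(-1.895) = 0.9963.
C = 198 × 0.9963 = 197 mg/L.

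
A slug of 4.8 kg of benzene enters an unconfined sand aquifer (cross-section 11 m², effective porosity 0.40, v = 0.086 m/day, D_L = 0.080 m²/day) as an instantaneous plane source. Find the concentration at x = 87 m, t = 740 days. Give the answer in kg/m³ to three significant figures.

0.00399 kg/m³

For an instantaneous plane source, C(x,t) = M/(n_e·A·√(4πDt)) · exp(−(x−vt)²/(4Dt)), with n_e·A the pore (flow) area.
Plume center vt = 0.086 × 740 = 63.64 m, so the well at 87 m is 23.36 m downgradient of the peak.
√(4πDt) = 27.28 m, giving peak height M/(n_e·A·√(4πDt)) = 4.8/(0.40 × 11 × 27.28) = 0.03999 kg/m³.
(x−vt)²/(4Dt) = (23.36)²/(4 × 0.080 × 740) = 2.304; exp(−2.304) = 0.09986.
C = 0.03999 × 0.09986 = 0.00399 kg/m³.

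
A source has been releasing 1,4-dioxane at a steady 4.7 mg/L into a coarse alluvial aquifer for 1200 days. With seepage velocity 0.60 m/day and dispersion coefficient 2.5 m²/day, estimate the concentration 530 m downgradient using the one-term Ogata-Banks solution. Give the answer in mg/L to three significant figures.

4.67 mg/L

For a continuous step input, C/C₀ ≈ ½·erfc((x−vt)/(2√(Dt))).
vt = 0.60 × 1200 = 720 m and 2√(Dt) = 2√(2.5 × 1200) = 109.5 m.
Argument (x−vt)/(2√(Dt)) = (530 − 720)/109.5 = -1.735; ½·erfc(-1.735) = 0.9929.
C = 4.7 × 0.9929 = 4.67 mg/L.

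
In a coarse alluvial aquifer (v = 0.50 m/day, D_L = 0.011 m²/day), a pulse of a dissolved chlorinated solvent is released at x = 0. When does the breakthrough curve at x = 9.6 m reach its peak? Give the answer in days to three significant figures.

For the 1D instantaneous-source solution, setting ∂C/∂t = 0 at fixed x gives v²t² + 2Dt − x² = 0, so t = (√(D² + v²x²) − D)/v².
√(D² + v²x²) = √(0.011² + 0.50² × 9.6²) = 4.800; v² = 0.25.
t = (4.800 − 0.011)/0.25 = 19.2 days (vs. the pure-advection estimate x/v = 19.2 d).

19.2 days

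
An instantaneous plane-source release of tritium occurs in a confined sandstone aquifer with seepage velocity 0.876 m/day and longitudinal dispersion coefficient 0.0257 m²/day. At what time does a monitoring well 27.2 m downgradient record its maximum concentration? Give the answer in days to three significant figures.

31.0 days

For the 1D instantaneous-source solution, setting ∂C/∂t = 0 at fixed x gives v²t² + 2Dt − x² = 0, so t = (√(D² + v²x²) − D)/v².
√(D² + v²x²) = √(0.0257² + 0.876² × 27.2²) = 23.83; v² = 0.767376.
t = (23.83 − 0.0257)/0.767376 = 31.0 days (vs. the pure-advection estimate x/v = 31.1 d).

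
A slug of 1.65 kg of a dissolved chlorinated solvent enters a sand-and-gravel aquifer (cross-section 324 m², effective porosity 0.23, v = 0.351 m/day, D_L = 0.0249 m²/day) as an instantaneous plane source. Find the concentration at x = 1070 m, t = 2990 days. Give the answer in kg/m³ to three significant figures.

0.000176 kg/m³

For an instantaneous plane source, C(x,t) = M/(n_e·A·√(4πDt)) · exp(−(x−vt)²/(4Dt)), with n_e·A the pore (flow) area.
Plume center vt = 0.351 × 2990 = 1049.49 m, so the well at 1070 m is 20.51 m downgradient of the peak.
√(4πDt) = 30.59 m, giving peak height M/(n_e·A·√(4πDt)) = 1.65/(0.23 × 324 × 30.59) = 0.0007238 kg/m³.
(x−vt)²/(4Dt) = (20.51)²/(4 × 0.0249 × 2990) = 1.413; exp(−1.413) = 0.2434.
C = 0.0007238 × 0.2434 = 0.000176 kg/m³.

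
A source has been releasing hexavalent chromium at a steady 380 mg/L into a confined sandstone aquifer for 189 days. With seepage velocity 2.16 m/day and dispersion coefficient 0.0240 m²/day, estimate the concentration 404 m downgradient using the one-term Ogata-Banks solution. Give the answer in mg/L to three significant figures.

350 mg/L

For a continuous step input, C/C₀ ≈ ½·erfc((x−vt)/(2√(Dt))).
vt = 2.16 × 189 = 408.24 m and 2√(Dt) = 2√(0.0240 × 189) = 4.260 m.
Argument (x−vt)/(2√(Dt)) = (404 − 408.24)/4.260 = -0.9953; ½·erfc(-0.9953) = 0.9204.
C = 380 × 0.9204 = 350 mg/L.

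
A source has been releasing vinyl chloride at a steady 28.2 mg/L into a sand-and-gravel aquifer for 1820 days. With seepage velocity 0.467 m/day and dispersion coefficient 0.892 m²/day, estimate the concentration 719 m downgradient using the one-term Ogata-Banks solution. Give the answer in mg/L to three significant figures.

27.9 mg/L

For a continuous step input, C/C₀ ≈ ½·erfc((x−vt)/(2√(Dt))).
vt = 0.467 × 1820 = 849.94 m and 2√(Dt) = 2√(0.892 × 1820) = 80.58 m.
Argument (x−vt)/(2√(Dt)) = (719 − 849.94)/80.58 = -1.625; ½·erfc(-1.625) = 0.9892.
C = 28.2 × 0.9892 = 27.9 mg/L.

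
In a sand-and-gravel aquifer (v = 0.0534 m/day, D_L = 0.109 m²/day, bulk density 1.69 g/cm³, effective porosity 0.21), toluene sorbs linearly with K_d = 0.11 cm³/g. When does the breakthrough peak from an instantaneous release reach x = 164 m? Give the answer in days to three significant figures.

5720 days

Retardation factor R = 1 + ρ_b·K_d/n = 1 + 1.69 × 0.11/0.21 = 1.885.
Sorption retards both mechanisms: v_R = v/R = 0.02833 m/day, D_R = D/R = 0.05782 m²/day.
Peak time from v_R²t² + 2D_R t − x² = 0: t = (√(D_R² + v_R²x²) − D_R)/v_R².
√(D_R² + v_R²x²) = √(0.05782² + 0.02833² × 164²) = 4.646; v_R² = 0.0008026.
t = (4.646 − 0.05782)/0.0008026 = 5720 days.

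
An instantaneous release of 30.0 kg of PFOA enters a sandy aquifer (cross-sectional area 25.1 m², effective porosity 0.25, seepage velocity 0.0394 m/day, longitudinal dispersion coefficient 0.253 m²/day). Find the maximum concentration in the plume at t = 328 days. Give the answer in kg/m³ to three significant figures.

The peak of an instantaneous 1D plume sits at x = vt; there the Gaussian factor is 1 and C_max = M/(n_e·A·√(4πDt)), where n_e·A is the pore area the mass is dissolved in.
√(4πDt) = √(4π × 0.253 × 328) = 32.29 m, so C_max = 30.0/(0.25 × 25.1 × 32.29) = 0.148 kg/m³.

0.148 kg/m³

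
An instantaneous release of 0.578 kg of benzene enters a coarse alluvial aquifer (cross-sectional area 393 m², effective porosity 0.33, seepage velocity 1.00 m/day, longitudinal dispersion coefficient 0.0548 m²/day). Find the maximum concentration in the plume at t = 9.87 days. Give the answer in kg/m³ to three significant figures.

The peak of an instantaneous 1D plume sits at x = vt; there the Gaussian factor is 1 and C_max = M/(n_e·A·√(4πDt)), where n_e·A is the pore area the mass is dissolved in.
√(4πDt) = √(4π × 0.0548 × 9.87) = 2.607 m, so C_max = 0.578/(0.33 × 393 × 2.607) = 0.00171 kg/m³.

0.00171 kg/m³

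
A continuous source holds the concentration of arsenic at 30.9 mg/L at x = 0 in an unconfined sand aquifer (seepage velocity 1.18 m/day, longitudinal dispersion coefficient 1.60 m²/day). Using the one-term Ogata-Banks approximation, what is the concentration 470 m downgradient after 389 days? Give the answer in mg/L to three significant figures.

For a continuous step input, C/C₀ ≈ ½·erfc((x−vt)/(2√(Dt))).
vt = 1.18 × 389 = 459.02 m and 2√(Dt) = 2√(1.60 × 389) = 49.90 m.
Argument (x−vt)/(2√(Dt)) = (470 − 459.02)/49.90 = 0.2200; ½·erfc(0.2200) = 0.3779.
C = 30.9 × 0.3779 = 11.7 mg/L.

11.7 mg/L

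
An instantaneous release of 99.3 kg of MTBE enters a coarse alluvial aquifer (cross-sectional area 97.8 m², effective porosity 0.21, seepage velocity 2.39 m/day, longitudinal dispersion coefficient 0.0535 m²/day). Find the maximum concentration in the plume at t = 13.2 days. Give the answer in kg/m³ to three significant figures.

The peak of an instantaneous 1D plume sits at x = vt; there the Gaussian factor is 1 and C_max = M/(n_e·A·√(4πDt)), where n_e·A is the pore area the mass is dissolved in.
√(4πDt) = √(4π × 0.0535 × 13.2) = 2.979 m, so C_max = 99.3/(0.21 × 97.8 × 2.979) = 1.62 kg/m³.

1.62 kg/m³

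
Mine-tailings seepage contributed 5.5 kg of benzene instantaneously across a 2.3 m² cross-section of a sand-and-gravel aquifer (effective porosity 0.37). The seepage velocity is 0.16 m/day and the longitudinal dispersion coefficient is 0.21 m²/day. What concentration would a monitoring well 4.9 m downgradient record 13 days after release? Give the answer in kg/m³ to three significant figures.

0.533 kg/m³

For an instantaneous plane source, C(x,t) = M/(n_e·A·√(4πDt)) · exp(−(x−vt)²/(4Dt)), with n_e·A the pore (flow) area.
Plume center vt = 0.16 × 13 = 2.08 m, so the well at 4.9 m is 2.82 m downgradient of the peak.
√(4πDt) = 5.857 m, giving peak height M/(n_e·A·√(4πDt)) = 5.5/(0.37 × 2.3 × 5.857) = 1.103 kg/m³.
(x−vt)²/(4Dt) = (2.82)²/(4 × 0.21 × 13) = 0.7282; exp(−0.7282) = 0.4828.
C = 1.103 × 0.4828 = 0.533 kg/m³.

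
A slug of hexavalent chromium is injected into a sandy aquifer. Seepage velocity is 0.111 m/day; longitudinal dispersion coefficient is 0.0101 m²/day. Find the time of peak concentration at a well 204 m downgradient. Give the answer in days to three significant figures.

For the 1D instantaneous-source solution, setting ∂C/∂t = 0 at fixed x gives v²t² + 2Dt − x² = 0, so t = (√(D² + v²x²) − D)/v².
√(D² + v²x²) = √(0.0101² + 0.111² × 204²) = 22.64; v² = 0.012321.
t = (22.64 − 0.0101)/0.012321 = 1840 days (vs. the pure-advection estimate x/v = 1840 d).

1840 days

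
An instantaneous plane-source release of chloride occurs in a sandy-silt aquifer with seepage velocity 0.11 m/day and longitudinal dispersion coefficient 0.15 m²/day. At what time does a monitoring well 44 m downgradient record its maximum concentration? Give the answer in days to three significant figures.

For the 1D instantaneous-source solution, setting ∂C/∂t = 0 at fixed x gives v²t² + 2Dt − x² = 0, so t = (√(D² + v²x²) − D)/v².
√(D² + v²x²) = √(0.15² + 0.11² × 44²) = 4.842; v² = 0.0121.
t = (4.842 − 0.15)/0.0121 = 388 days (vs. the pure-advection estimate x/v = 400 d).

388 days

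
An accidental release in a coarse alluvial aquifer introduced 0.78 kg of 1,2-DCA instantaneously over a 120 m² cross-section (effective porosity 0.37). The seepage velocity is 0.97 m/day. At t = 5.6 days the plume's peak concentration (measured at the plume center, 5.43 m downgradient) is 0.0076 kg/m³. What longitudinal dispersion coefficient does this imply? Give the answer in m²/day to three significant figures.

0.0759 m²/day

At the plume center C_max = M/(n_e·A·√(4πDt)), so D = M²/(4πt·(n_e·A·C_max)²).
n_e·A·C_max = 0.37 × 120 × 0.0076 = 0.3374 kg/m.
D = 0.78²/(4π × 5.6 × 0.3374²) = 0.0759 m²/day.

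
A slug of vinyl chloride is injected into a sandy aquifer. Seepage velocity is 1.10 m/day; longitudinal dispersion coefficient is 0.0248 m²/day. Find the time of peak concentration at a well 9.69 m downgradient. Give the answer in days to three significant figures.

For the 1D instantaneous-source solution, setting ∂C/∂t = 0 at fixed x gives v²t² + 2Dt − x² = 0, so t = (√(D² + v²x²) − D)/v².
√(D² + v²x²) = √(0.0248² + 1.10² × 9.69²) = 10.66; v² = 1.21.
t = (10.66 − 0.0248)/1.21 = 8.79 days (vs. the pure-advection estimate x/v = 8.81 d).

8.79 days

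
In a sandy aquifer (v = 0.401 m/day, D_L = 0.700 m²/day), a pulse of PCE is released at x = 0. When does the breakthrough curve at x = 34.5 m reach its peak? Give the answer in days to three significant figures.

81.8 days

For the 1D instantaneous-source solution, setting ∂C/∂t = 0 at fixed x gives v²t² + 2Dt − x² = 0, so t = (√(D² + v²x²) − D)/v².
√(D² + v²x²) = √(0.700² + 0.401² × 34.5²) = 13.85; v² = 0.160801.
t = (13.85 − 0.700)/0.160801 = 81.8 days (vs. the pure-advection estimate x/v = 86.0 d).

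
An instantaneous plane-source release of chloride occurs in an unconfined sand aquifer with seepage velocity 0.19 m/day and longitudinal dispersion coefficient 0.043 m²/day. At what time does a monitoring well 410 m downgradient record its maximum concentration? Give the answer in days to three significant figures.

2160 days

For the 1D instantaneous-source solution, setting ∂C/∂t = 0 at fixed x gives v²t² + 2Dt − x² = 0, so t = (√(D² + v²x²) − D)/v².
√(D² + v²x²) = √(0.043² + 0.19² × 410²) = 77.90; v² = 0.0361.
t = (77.90 − 0.043)/0.0361 = 2160 days (vs. the pure-advection estimate x/v = 2160 d).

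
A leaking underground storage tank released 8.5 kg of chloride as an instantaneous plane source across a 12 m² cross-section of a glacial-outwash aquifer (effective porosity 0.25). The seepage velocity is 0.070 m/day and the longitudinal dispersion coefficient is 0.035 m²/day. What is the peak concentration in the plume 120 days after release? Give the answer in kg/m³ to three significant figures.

The peak of an instantaneous 1D plume sits at x = vt; there the Gaussian factor is 1 and C_max = M/(n_e·A·√(4πDt)), where n_e·A is the pore area the mass is dissolved in.
√(4πDt) = √(4π × 0.035 × 120) = 7.265 m, so C_max = 8.5/(0.25 × 12 × 7.265) = 0.390 kg/m³.

0.390 kg/m³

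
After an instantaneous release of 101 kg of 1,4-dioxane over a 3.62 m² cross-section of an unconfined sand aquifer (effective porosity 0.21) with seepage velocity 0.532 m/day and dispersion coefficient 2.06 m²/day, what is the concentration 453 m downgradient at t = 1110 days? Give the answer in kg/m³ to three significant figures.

0.0991 kg/m³

For an instantaneous plane source, C(x,t) = M/(n_e·A·√(4πDt)) · exp(−(x−vt)²/(4Dt)), with n_e·A the pore (flow) area.
Plume center vt = 0.532 × 1110 = 590.52 m, so the well at 453 m is 137.52 m upgradient of the peak.
√(4πDt) = 169.5 m, giving peak height M/(n_e·A·√(4πDt)) = 101/(0.21 × 3.62 × 169.5) = 0.7838 kg/m³.
(x−vt)²/(4Dt) = (-137.52)²/(4 × 2.06 × 1110) = 2.068; exp(−2.068) = 0.1264.
C = 0.7838 × 0.1264 = 0.0991 kg/m³.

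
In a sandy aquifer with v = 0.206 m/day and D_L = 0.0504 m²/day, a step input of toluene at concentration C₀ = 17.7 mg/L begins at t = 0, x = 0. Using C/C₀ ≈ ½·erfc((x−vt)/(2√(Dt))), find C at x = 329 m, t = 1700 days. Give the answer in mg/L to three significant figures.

16.8 mg/L

For a continuous step input, C/C₀ ≈ ½·erfc((x−vt)/(2√(Dt))).
vt = 0.206 × 1700 = 350.2 m and 2√(Dt) = 2√(0.0504 × 1700) = 18.51 m.
Argument (x−vt)/(2√(Dt)) = (329 − 350.2)/18.51 = -1.145; ½·erfc(-1.145) = 0.9473.
C = 17.7 × 0.9473 = 16.8 mg/L.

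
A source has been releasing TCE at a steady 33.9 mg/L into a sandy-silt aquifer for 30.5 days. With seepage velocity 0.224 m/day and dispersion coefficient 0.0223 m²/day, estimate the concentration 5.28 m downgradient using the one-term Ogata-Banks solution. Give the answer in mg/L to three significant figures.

For a continuous step input, C/C₀ ≈ ½·erfc((x−vt)/(2√(Dt))).
vt = 0.224 × 30.5 = 6.832 m and 2√(Dt) = 2√(0.0223 × 30.5) = 1.649 m.
Argument (x−vt)/(2√(Dt)) = (5.28 − 6.832)/1.649 = -0.9412; ½·erfc(-0.9412) = 0.9084.
C = 33.9 × 0.9084 = 30.8 mg/L.

30.8 mg/L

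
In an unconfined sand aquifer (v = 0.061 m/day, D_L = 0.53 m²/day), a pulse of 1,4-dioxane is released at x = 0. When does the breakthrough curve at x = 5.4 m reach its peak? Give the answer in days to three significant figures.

For the 1D instantaneous-source solution, setting ∂C/∂t = 0 at fixed x gives v²t² + 2Dt − x² = 0, so t = (√(D² + v²x²) − D)/v².
√(D² + v²x²) = √(0.53² + 0.061² × 5.4²) = 0.6240; v² = 0.003721.
t = (0.6240 − 0.53)/0.003721 = 25.3 days (vs. the pure-advection estimate x/v = 88.5 d).

25.3 days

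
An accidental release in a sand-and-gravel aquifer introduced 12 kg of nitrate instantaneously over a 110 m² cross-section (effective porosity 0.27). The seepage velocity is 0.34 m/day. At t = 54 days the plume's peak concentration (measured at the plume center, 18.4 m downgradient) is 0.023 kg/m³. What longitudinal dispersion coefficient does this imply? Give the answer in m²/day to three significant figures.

0.455 m²/day

At the plume center C_max = M/(n_e·A·√(4πDt)), so D = M²/(4πt·(n_e·A·C_max)²).
n_e·A·C_max = 0.27 × 110 × 0.023 = 0.6831 kg/m.
D = 12²/(4π × 54 × 0.6831²) = 0.455 m²/day.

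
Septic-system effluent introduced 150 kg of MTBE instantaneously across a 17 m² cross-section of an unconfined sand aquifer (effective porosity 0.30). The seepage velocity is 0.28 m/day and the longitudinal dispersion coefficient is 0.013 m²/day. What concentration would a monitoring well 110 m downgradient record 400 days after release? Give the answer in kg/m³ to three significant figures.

For an instantaneous plane source, C(x,t) = M/(n_e·A·√(4πDt)) · exp(−(x−vt)²/(4Dt)), with n_e·A the pore (flow) area.
Plume center vt = 0.28 × 400 = 112 m, so the well at 110 m is 2 m upgradient of the peak.
√(4πDt) = 8.084 m, giving peak height M/(n_e·A·√(4πDt)) = 150/(0.30 × 17 × 8.084) = 3.638 kg/m³.
(x−vt)²/(4Dt) = (-2)²/(4 × 0.013 × 400) = 0.1923; exp(−0.1923) = 0.8251.
C = 3.638 × 0.8251 = 3.00 kg/m³.

3.00 kg/m³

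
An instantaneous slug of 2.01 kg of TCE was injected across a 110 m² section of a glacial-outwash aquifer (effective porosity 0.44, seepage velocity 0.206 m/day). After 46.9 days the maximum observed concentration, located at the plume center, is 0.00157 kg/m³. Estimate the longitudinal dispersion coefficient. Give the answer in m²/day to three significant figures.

At the plume center C_max = M/(n_e·A·√(4πDt)), so D = M²/(4πt·(n_e·A·C_max)²).
n_e·A·C_max = 0.44 × 110 × 0.00157 = 0.07599 kg/m.
D = 2.01²/(4π × 46.9 × 0.07599²) = 1.19 m²/day.

1.19 m²/day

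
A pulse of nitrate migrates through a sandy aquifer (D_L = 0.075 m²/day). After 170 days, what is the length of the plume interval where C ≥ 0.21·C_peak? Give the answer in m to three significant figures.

17.8 m

The plume is Gaussian with σ = √(2Dt) = √(2 × 0.075 × 170) = 5.050 m.
C/C_peak = exp(−Δx²/(2σ²)) = 0.21 ⇒ Δx = σ·√(−2 ln 0.21) = 5.050 × 1.767 = 8.923 m.
Width = 2Δx = 17.8 m.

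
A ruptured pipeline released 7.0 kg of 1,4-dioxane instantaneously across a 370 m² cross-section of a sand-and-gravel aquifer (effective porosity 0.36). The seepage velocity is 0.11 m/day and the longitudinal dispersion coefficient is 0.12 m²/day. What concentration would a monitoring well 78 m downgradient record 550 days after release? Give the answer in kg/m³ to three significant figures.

For an instantaneous plane source, C(x,t) = M/(n_e·A·√(4πDt)) · exp(−(x−vt)²/(4Dt)), with n_e·A the pore (flow) area.
Plume center vt = 0.11 × 550 = 60.5 m, so the well at 78 m is 17.5 m downgradient of the peak.
√(4πDt) = 28.80 m, giving peak height M/(n_e·A·√(4πDt)) = 7.0/(0.36 × 370 × 28.80) = 0.001825 kg/m³.
(x−vt)²/(4Dt) = (17.5)²/(4 × 0.12 × 550) = 1.160; exp(−1.160) = 0.3135.
C = 0.001825 × 0.3135 = 0.000572 kg/m³.

0.000572 kg/m³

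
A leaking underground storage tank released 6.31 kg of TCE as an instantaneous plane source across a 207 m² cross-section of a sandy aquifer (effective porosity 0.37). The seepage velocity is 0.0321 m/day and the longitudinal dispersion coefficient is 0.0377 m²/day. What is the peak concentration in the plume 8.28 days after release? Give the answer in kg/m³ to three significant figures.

0.0416 kg/m³

The peak of an instantaneous 1D plume sits at x = vt; there the Gaussian factor is 1 and C_max = M/(n_e·A·√(4πDt)), where n_e·A is the pore area the mass is dissolved in.
√(4πDt) = √(4π × 0.0377 × 8.28) = 1.981 m, so C_max = 6.31/(0.37 × 207 × 1.981) = 0.0416 kg/m³.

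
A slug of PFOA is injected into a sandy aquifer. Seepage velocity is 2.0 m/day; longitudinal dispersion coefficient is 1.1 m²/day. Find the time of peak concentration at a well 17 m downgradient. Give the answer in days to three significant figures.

8.23 days

For the 1D instantaneous-source solution, setting ∂C/∂t = 0 at fixed x gives v²t² + 2Dt − x² = 0, so t = (√(D² + v²x²) − D)/v².
√(D² + v²x²) = √(1.1² + 2.0² × 17²) = 34.02; v² = 4.
t = (34.02 − 1.1)/4 = 8.23 days (vs. the pure-advection estimate x/v = 8.50 d).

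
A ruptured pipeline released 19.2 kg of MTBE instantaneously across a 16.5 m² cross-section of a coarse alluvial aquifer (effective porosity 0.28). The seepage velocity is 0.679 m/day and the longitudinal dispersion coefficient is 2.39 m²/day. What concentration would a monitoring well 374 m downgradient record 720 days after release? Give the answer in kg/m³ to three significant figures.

For an instantaneous plane source, C(x,t) = M/(n_e·A·√(4πDt)) · exp(−(x−vt)²/(4Dt)), with n_e·A the pore (flow) area.
Plume center vt = 0.679 × 720 = 488.88 m, so the well at 374 m is 114.88 m upgradient of the peak.
√(4πDt) = 147.1 m, giving peak height M/(n_e·A·√(4πDt)) = 19.2/(0.28 × 16.5 × 147.1) = 0.02825 kg/m³.
(x−vt)²/(4Dt) = (-114.88)²/(4 × 2.39 × 720) = 1.917; exp(−1.917) = 0.1470.
C = 0.02825 × 0.1470 = 0.00415 kg/m³.

0.00415 kg/m³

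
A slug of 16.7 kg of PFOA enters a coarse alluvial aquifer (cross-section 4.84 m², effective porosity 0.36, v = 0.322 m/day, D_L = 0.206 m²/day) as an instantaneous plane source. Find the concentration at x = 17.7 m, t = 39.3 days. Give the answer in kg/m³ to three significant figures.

For an instantaneous plane source, C(x,t) = M/(n_e·A·√(4πDt)) · exp(−(x−vt)²/(4Dt)), with n_e·A the pore (flow) area.
Plume center vt = 0.322 × 39.3 = 12.6546 m, so the well at 17.7 m is 5.0454 m downgradient of the peak.
√(4πDt) = 10.09 m, giving peak height M/(n_e·A·√(4πDt)) = 16.7/(0.36 × 4.84 × 10.09) = 0.9499 kg/m³.
(x−vt)²/(4Dt) = (5.0454)²/(4 × 0.206 × 39.3) = 0.7861; exp(−0.7861) = 0.4556.
C = 0.9499 × 0.4556 = 0.433 kg/m³.

0.433 kg/m³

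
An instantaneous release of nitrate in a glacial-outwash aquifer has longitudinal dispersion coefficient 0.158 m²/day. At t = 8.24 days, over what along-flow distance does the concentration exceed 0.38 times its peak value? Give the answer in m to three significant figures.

The plume is Gaussian with σ = √(2Dt) = √(2 × 0.158 × 8.24) = 1.614 m.
C/C_peak = exp(−Δx²/(2σ²)) = 0.38 ⇒ Δx = σ·√(−2 ln 0.38) = 1.614 × 1.391 = 2.245 m.
Width = 2Δx = 4.49 m.

4.49 m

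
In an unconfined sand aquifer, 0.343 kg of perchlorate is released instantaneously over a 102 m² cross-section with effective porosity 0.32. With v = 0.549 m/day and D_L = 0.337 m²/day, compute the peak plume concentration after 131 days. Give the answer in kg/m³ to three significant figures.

The peak of an instantaneous 1D plume sits at x = vt; there the Gaussian factor is 1 and C_max = M/(n_e·A·√(4πDt)), where n_e·A is the pore area the mass is dissolved in.
√(4πDt) = √(4π × 0.337 × 131) = 23.55 m, so C_max = 0.343/(0.32 × 102 × 23.55) = 0.000446 kg/m³.

0.000446 kg/m³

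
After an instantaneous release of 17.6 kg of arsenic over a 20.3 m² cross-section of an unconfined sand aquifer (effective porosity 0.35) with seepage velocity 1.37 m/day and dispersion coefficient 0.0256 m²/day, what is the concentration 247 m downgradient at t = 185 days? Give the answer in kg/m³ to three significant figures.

0.0357 kg/m³

For an instantaneous plane source, C(x,t) = M/(n_e·A·√(4πDt)) · exp(−(x−vt)²/(4Dt)), with n_e·A the pore (flow) area.
Plume center vt = 1.37 × 185 = 253.45 m, so the well at 247 m is 6.45 m upgradient of the peak.
√(4πDt) = 7.715 m, giving peak height M/(n_e·A·√(4πDt)) = 17.6/(0.35 × 20.3 × 7.715) = 0.3211 kg/m³.
(x−vt)²/(4Dt) = (-6.45)²/(4 × 0.0256 × 185) = 2.196; exp(−2.196) = 0.1112.
C = 0.3211 × 0.1112 = 0.0357 kg/m³.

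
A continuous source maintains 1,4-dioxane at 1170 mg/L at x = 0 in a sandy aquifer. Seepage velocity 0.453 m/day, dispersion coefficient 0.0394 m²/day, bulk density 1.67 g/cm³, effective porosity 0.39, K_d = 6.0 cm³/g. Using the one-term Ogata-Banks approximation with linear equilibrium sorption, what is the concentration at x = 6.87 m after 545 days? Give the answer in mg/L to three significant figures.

1130 mg/L

Retardation factor R = 1 + ρ_b·K_d/n = 1 + 1.67 × 6.0/0.39 = 26.69.
Sorption retards both mechanisms: v_R = v/R = 0.01697 m/day, D_R = D/R = 0.001476 m²/day.
v_R·t = 0.01697 × 545 = 9.24865 m; 2√(D_R t) = 1.794 m; argument = (6.87 − 9.24865)/1.794 = -1.326.
C = C₀ × ½·erfc(-1.326) = 1170 × 0.9696 = 1130 mg/L.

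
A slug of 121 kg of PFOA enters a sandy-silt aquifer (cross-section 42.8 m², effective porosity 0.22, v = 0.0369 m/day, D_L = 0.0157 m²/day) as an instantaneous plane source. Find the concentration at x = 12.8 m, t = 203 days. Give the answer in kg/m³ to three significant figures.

For an instantaneous plane source, C(x,t) = M/(n_e·A·√(4πDt)) · exp(−(x−vt)²/(4Dt)), with n_e·A the pore (flow) area.
Plume center vt = 0.0369 × 203 = 7.4907 m, so the well at 12.8 m is 5.3093 m downgradient of the peak.
√(4πDt) = 6.329 m, giving peak height M/(n_e·A·√(4πDt)) = 121/(0.22 × 42.8 × 6.329) = 2.030 kg/m³.
(x−vt)²/(4Dt) = (5.3093)²/(4 × 0.0157 × 203) = 2.211; exp(−2.211) = 0.1096.
C = 2.030 × 0.1096 = 0.222 kg/m³.

0.222 kg/m³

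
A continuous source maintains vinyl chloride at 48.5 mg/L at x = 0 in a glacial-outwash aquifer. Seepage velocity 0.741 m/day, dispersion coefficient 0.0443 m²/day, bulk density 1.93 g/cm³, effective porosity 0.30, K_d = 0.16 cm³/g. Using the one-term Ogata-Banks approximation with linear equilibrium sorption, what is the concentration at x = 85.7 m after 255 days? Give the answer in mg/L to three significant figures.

47.9 mg/L

Retardation factor R = 1 + ρ_b·K_d/n = 1 + 1.93 × 0.16/0.30 = 2.029.
Sorption retards both mechanisms: v_R = v/R = 0.3652 m/day, D_R = D/R = 0.02183 m²/day.
v_R·t = 0.3652 × 255 = 93.126 m; 2√(D_R t) = 4.719 m; argument = (85.7 − 93.126)/4.719 = -1.574.
C = C₀ × ½·erfc(-1.574) = 48.5 × 0.9870 = 47.9 mg/L.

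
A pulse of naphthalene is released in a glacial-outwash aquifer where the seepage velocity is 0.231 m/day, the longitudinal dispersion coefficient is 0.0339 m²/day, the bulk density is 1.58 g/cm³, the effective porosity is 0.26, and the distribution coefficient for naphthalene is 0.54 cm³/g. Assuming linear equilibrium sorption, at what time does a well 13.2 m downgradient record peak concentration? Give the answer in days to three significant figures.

Retardation factor R = 1 + ρ_b·K_d/n = 1 + 1.58 × 0.54/0.26 = 4.282.
Sorption retards both mechanisms: v_R = v/R = 0.05395 m/day, D_R = D/R = 0.007917 m²/day.
Peak time from v_R²t² + 2D_R t − x² = 0: t = (√(D_R² + v_R²x²) − D_R)/v_R².
√(D_R² + v_R²x²) = √(0.007917² + 0.05395² × 13.2²) = 0.7122; v_R² = 0.002911.
t = (0.7122 − 0.007917)/0.002911 = 242 days.

242 days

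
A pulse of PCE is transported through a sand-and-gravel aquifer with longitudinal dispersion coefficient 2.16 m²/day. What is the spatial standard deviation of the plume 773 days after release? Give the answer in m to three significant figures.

57.8 m

Dispersive spreading gives a Gaussian with σ² = 2Dt; advection only shifts the center.
σ = √(2 × 2.16 × 773) = 57.8 m.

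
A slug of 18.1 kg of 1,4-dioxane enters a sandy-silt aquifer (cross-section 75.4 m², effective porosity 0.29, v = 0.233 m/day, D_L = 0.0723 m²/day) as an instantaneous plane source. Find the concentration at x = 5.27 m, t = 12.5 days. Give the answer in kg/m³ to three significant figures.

0.0528 kg/m³

For an instantaneous plane source, C(x,t) = M/(n_e·A·√(4πDt)) · exp(−(x−vt)²/(4Dt)), with n_e·A the pore (flow) area.
Plume center vt = 0.233 × 12.5 = 2.9125 m, so the well at 5.27 m is 2.3575 m downgradient of the peak.
√(4πDt) = 3.370 m, giving peak height M/(n_e·A·√(4πDt)) = 18.1/(0.29 × 75.4 × 3.370) = 0.2456 kg/m³.
(x−vt)²/(4Dt) = (2.3575)²/(4 × 0.0723 × 12.5) = 1.537; exp(−1.537) = 0.2150.
C = 0.2456 × 0.2150 = 0.0528 kg/m³.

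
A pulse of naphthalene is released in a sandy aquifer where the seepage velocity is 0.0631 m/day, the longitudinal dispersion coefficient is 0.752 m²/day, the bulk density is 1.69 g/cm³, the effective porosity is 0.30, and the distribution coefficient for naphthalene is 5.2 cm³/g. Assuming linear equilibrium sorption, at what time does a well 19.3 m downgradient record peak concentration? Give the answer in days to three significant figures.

Retardation factor R = 1 + ρ_b·K_d/n = 1 + 1.69 × 5.2/0.30 = 30.29.
Sorption retards both mechanisms: v_R = v/R = 0.002083 m/day, D_R = D/R = 0.02483 m²/day.
Peak time from v_R²t² + 2D_R t − x² = 0: t = (√(D_R² + v_R²x²) − D_R)/v_R².
√(D_R² + v_R²x²) = √(0.02483² + 0.002083² × 19.3²) = 0.04725; v_R² = 4.339e-06.
t = (0.04725 − 0.02483)/4.339e-06 = 5170 days.

5170 days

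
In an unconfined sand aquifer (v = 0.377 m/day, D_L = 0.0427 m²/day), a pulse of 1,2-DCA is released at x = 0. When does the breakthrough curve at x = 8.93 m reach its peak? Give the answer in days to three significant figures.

For the 1D instantaneous-source solution, setting ∂C/∂t = 0 at fixed x gives v²t² + 2Dt − x² = 0, so t = (√(D² + v²x²) − D)/v².
√(D² + v²x²) = √(0.0427² + 0.377² × 8.93²) = 3.367; v² = 0.142129.
t = (3.367 − 0.0427)/0.142129 = 23.4 days (vs. the pure-advection estimate x/v = 23.7 d).

23.4 days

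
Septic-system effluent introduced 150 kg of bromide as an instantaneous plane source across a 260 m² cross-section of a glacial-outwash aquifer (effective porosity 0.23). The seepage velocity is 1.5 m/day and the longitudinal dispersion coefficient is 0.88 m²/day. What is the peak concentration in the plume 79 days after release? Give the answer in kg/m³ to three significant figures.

0.0849 kg/m³

The peak of an instantaneous 1D plume sits at x = vt; there the Gaussian factor is 1 and C_max = M/(n_e·A·√(4πDt)), where n_e·A is the pore area the mass is dissolved in.
√(4πDt) = √(4π × 0.88 × 79) = 29.56 m, so C_max = 150/(0.23 × 260 × 29.56) = 0.0849 kg/m³.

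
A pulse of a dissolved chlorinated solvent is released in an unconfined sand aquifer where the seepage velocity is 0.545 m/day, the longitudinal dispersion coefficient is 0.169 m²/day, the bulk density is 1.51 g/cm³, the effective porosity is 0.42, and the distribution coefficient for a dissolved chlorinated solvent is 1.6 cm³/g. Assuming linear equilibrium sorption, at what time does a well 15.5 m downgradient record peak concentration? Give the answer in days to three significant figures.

188 days

Retardation factor R = 1 + ρ_b·K_d/n = 1 + 1.51 × 1.6/0.42 = 6.752.
Sorption retards both mechanisms: v_R = v/R = 0.08072 m/day, D_R = D/R = 0.02503 m²/day.
Peak time from v_R²t² + 2D_R t − x² = 0: t = (√(D_R² + v_R²x²) − D_R)/v_R².
√(D_R² + v_R²x²) = √(0.02503² + 0.08072² × 15.5²) = 1.251; v_R² = 0.006516.
t = (1.251 − 0.02503)/0.006516 = 188 days.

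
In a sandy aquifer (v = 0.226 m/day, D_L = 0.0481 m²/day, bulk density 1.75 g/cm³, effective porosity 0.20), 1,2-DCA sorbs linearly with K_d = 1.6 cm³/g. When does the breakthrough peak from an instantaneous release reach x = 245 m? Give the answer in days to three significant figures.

Retardation factor R = 1 + ρ_b·K_d/n = 1 + 1.75 × 1.6/0.20 = 15.00.
Sorption retards both mechanisms: v_R = v/R = 0.01507 m/day, D_R = D/R = 0.003207 m²/day.
Peak time from v_R²t² + 2D_R t − x² = 0: t = (√(D_R² + v_R²x²) − D_R)/v_R².
√(D_R² + v_R²x²) = √(0.003207² + 0.01507² × 245²) = 3.692; v_R² = 0.0002271.
t = (3.692 − 0.003207)/0.0002271 = 16200 days.

16200 days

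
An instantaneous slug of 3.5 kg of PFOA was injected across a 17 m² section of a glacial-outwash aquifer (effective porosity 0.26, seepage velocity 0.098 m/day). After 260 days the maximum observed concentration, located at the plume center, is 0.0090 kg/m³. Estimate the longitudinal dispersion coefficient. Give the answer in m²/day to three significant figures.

At the plume center C_max = M/(n_e·A·√(4πDt)), so D = M²/(4πt·(n_e·A·C_max)²).
n_e·A·C_max = 0.26 × 17 × 0.0090 = 0.03978 kg/m.
D = 3.5²/(4π × 260 × 0.03978²) = 2.37 m²/day.

2.37 m²/day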